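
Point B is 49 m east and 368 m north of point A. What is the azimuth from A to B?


az = atan2(49, 368) = 7.6 deg
adjusted to 0-360: 7.6 degrees

7.6 degrees


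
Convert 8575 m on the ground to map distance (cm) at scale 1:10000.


map_cm = 8575 * 100 / 10000 = 85.75 cm

85.75 cm


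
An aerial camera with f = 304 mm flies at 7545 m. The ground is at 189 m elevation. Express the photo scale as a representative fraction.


scale = f / (H - h) = 304 mm / 7356 m = 304 / 7356000 = 1:24197

1:24197


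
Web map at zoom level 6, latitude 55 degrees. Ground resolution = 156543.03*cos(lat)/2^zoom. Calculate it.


res = 156543.03 * cos(55) / 2^6 = 156543.03 * 0.57357644 / 64 = 1402.96 m/pixel

1402.96 m/pixel


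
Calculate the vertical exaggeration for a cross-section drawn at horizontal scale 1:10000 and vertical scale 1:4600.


VE = horizontal_scale / vertical_scale = 10000 / 4600 ≈ 2.2

2.2x


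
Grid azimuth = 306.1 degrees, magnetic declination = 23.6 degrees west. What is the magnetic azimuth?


magnetic azimuth = grid azimuth - declination (east +ve)
mag_az = 306.1 - -23.6 = 329.7 degrees

329.7 degrees


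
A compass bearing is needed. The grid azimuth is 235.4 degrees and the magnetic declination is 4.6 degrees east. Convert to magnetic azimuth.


magnetic azimuth = grid azimuth - declination (east +ve)
mag_az = 235.4 - 4.6 = 230.8 degrees

230.8 degrees


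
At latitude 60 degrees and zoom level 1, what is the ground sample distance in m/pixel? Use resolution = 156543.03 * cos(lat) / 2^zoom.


res = 156543.03 * cos(60) / 2^1 = 156543.03 * 0.5 / 2 = 39135.76 m/pixel

39135.76 m/pixel


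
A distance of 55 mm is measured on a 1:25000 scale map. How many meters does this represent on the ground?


ground = 55 mm * 25000 / 1000 = 1375.0 m

1375.0 m


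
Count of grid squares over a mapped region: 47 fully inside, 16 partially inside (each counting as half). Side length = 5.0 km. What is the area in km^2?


effective squares = 47 + 16 * 0.5 = 55.0
area = 55.0 * 25.0 = 1375.0 km^2

1375.0 km^2


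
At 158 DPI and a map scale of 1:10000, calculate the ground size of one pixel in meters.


pixel_cm = 2.54 / 158 ≈ 0.016076 cm
ground = pixel_cm * 10000 / 100 = 2.54 * 10000 / (158 * 100) = 25400 / 15800 ≈ 1.61 m

1.61 m


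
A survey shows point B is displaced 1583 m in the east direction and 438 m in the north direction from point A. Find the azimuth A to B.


az = atan2(1583, 438) = 74.5 deg
adjusted to 0-360: 74.5 degrees

74.5 degrees


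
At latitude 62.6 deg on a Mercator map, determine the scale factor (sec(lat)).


SF = 1 / cos(62.6) = 1 / 0.4602 = 2.173

2.173


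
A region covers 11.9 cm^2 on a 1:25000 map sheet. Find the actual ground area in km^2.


ground_area = 11.9 * (25000/100)^2 = 743750.0 m^2 = 0.74375 km^2 ≈ 0.744 km^2

0.744 km^2


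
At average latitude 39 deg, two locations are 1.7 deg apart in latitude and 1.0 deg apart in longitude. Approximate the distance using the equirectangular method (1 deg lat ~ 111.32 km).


dlat_km = 1.7 * 111.32 = 189.244
dlon_km = 1.0 * 111.32 * cos(39) ≈ 86.512
dist = sqrt(189.244^2 + 86.512^2) ≈ 208.1 km

208.1 km


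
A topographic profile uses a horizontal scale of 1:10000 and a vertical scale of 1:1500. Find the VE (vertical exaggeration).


VE = horizontal_scale / vertical_scale = 10000 / 1500 ≈ 6.7

6.7x


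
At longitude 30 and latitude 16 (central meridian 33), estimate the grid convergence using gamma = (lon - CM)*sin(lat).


gamma = (30 - 33) * sin(16) = -3 * 0.275637 = -0.827 degrees

-0.827 degrees


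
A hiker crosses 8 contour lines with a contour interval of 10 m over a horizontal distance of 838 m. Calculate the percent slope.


elevation change = 8 * 10 = 80 m
slope = 80 / 838 * 100 = 9.5%

9.5%


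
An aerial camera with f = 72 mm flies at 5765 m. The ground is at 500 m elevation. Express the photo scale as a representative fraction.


scale = f / (H - h) = 72 mm / 5265 m = 72 / 5265000 = 1:73125

1:73125


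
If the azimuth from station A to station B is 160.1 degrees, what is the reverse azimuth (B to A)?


back azimuth = (160.1 + 180) mod 360 = 340.1 degrees

340.1 degrees


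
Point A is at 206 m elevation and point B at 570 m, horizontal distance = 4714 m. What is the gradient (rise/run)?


gradient = (570 - 206) / 4714 = 364 / 4714 = 0.0772

0.0772


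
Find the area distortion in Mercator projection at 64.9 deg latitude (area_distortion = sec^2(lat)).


area_distortion = 1/cos^2(64.9) = 5.557

5.557


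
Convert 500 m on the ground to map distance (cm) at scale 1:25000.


map_cm = 500 * 100 / 25000 = 2.0 cm

2.0 cm


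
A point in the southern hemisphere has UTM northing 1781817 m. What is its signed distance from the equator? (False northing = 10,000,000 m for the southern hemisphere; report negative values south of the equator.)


For southern: actual = 1781817 - 10000000 = -8218183 m

-8218183 m


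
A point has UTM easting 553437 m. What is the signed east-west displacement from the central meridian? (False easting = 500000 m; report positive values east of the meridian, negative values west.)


displacement = 553437 - 500000 = 53437 m

53437 m


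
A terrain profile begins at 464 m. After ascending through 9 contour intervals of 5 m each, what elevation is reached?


elevation = 464 + 9 * 5 = 509 m

509 m


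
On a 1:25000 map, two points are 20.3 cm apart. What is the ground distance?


ground = 20.3 cm * 25000 / 100 = 5075.0 m = 5.075 km

5.075 km


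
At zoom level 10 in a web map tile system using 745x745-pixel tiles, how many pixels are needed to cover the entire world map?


tiles per axis = 2^10 = 1024
total tiles = 1024^2 = 1048576
pixels per axis = 1024 * 745 = 762880
total pixels = 762880^2 = 581985894400

581985894400 pixels


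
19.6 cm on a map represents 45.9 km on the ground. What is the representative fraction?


ground = 45.9 km = 4590000 cm; RF denominator = ground / map = 4590000 / 19.6 ≈ 234184; RF = 1:234184

1:234184


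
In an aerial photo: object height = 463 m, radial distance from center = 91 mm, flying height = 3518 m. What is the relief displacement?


d = h * r / H = 463 * 91 / 3518 = 11.98 mm

11.98 mm


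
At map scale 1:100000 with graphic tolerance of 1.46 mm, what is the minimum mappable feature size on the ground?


ground = 1.46 mm * 100000 / 1000 = 146.0 m

146.0 m


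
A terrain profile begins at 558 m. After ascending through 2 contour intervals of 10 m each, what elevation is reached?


elevation = 558 + 2 * 10 = 578 m

578 m


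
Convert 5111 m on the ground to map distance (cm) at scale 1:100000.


map_cm = 5111 * 100 / 100000 = 5.111 cm ≈ 5.11 cm

5.11 cm


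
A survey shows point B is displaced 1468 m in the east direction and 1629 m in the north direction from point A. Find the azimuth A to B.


az = atan2(1468, 1629) = 42.0 deg
adjusted to 0-360: 42.0 degrees

42.0 degrees


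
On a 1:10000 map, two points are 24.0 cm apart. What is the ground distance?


ground = 24.0 cm * 10000 / 100 = 2400.0 m = 2.4 km

2.4 km


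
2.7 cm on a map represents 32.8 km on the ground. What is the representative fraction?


ground = 32.8 km = 3280000 cm; RF denominator = ground / map = 3280000 / 2.7 ≈ 1214815; RF = 1:1214815

1:1214815


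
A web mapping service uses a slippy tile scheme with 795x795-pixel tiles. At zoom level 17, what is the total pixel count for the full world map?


tiles per axis = 2^17 = 131072
total tiles = 131072^2 = 17179869184
pixels per axis = 131072 * 795 = 104202240
total pixels = 104202240^2 = 10858106821017600

10858106821017600 pixels


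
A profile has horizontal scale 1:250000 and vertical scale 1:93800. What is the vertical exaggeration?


VE = horizontal_scale / vertical_scale = 250000 / 93800 ≈ 2.7

2.7x


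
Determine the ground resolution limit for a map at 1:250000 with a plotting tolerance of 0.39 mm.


ground = 0.39 mm * 250000 / 1000 = 97.5 m

97.5 m


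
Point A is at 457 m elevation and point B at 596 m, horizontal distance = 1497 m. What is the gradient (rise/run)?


gradient = (596 - 457) / 1497 = 139 / 1497 = 0.0929

0.0929


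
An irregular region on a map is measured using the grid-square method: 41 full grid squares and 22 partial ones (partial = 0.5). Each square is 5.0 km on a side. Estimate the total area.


effective squares = 41 + 22 * 0.5 = 52.0
area = 52.0 * 25.0 = 1300.0 km^2

1300.0 km^2


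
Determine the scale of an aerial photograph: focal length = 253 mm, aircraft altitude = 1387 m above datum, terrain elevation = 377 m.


scale = f / (H - h) = 253 mm / 1010 m = 253 / 1010000 = 1:3992

1:3992


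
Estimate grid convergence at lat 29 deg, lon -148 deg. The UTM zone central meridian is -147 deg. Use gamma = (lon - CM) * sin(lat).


gamma = (-148 - -147) * sin(29) = -1 * 0.48481 = -0.485 degrees

-0.485 degrees


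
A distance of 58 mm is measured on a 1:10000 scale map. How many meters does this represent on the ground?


ground = 58 mm * 10000 / 1000 = 580.0 m

580.0 m


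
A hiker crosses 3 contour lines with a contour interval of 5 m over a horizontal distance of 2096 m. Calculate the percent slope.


elevation change = 3 * 5 = 15 m
slope = 15 / 2096 * 100 = 0.7%

0.7%


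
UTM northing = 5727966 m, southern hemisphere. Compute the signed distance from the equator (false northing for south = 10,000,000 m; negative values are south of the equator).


For southern: actual = 5727966 - 10000000 = -4272034 m

-4272034 m


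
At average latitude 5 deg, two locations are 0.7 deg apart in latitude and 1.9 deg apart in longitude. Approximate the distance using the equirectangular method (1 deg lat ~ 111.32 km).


dlat_km = 0.7 * 111.32 = 77.924
dlon_km = 1.9 * 111.32 * cos(5) ≈ 210.703
dist = sqrt(77.924^2 + 210.703^2) ≈ 224.7 km

224.7 km


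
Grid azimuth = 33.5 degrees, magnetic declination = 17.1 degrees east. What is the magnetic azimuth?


magnetic azimuth = grid azimuth - declination (east +ve)
mag_az = 33.5 - 17.1 = 16.4 degrees

16.4 degrees


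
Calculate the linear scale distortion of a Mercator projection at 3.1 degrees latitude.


SF = 1 / cos(3.1) = 1 / 0.998537 = 1.001

1.001


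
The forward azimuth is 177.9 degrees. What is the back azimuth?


back azimuth = (177.9 + 180) mod 360 = 357.9 degrees

357.9 degrees


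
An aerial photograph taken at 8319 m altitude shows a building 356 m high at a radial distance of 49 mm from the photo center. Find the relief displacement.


d = h * r / H = 356 * 49 / 8319 = 2.1 mm

2.1 mm


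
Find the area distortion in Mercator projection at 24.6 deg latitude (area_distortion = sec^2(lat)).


area_distortion = 1/cos^2(24.6) = 1.21

1.21


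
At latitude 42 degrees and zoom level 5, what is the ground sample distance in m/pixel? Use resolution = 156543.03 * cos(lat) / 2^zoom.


res = 156543.03 * cos(42) / 2^5 = 156543.03 * 0.74314483 / 32 = 3635.44 m/pixel

3635.44 m/pixel


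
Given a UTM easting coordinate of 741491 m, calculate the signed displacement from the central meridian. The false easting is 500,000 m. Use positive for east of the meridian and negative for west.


displacement = 741491 - 500000 = 241491 m

241491 m


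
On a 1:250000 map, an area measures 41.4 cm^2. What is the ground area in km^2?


ground_area = 41.4 * (250000/100)^2 = 258750000.0 m^2 = 258.75 km^2

258.75 km^2


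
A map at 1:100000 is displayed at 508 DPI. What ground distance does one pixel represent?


pixel_cm = 2.54 / 508 = 0.005 cm
ground = pixel_cm * 100000 / 100 = 2.54 * 100000 / (508 * 100) = 254000 / 50800 = 5.0 m

5.0 m


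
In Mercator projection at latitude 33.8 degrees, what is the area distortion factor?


area_distortion = 1/cos^2(33.8) = 1.448

1.448


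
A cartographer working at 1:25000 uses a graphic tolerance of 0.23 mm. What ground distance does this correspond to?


ground = 0.23 mm * 25000 / 1000 = 5.75 m

5.75 m


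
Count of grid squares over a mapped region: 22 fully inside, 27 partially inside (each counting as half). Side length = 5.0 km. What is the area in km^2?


effective squares = 22 + 27 * 0.5 = 35.5
area = 35.5 * 25.0 = 887.5 km^2

887.5 km^2


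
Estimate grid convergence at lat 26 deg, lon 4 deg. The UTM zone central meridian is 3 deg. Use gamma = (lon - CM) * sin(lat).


gamma = (4 - 3) * sin(26) = 1 * 0.438371 = 0.438 degrees

0.438 degrees


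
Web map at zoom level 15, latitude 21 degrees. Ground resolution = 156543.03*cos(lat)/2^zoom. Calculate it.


res = 156543.03 * cos(21) / 2^15 = 156543.03 * 0.93358043 / 32768 = 4.46 m/pixel

4.46 m/pixel


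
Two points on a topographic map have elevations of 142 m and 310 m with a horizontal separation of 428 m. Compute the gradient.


gradient = (310 - 142) / 428 = 168 / 428 = 0.3925

0.3925


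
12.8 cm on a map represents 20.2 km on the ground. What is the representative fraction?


ground = 20.2 km = 2020000 cm; RF denominator = ground / map = 2020000 / 12.8 ≈ 157813; RF = 1:157813

1:157813


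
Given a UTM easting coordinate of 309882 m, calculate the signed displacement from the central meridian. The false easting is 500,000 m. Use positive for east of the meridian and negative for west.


displacement = 309882 - 500000 = -190118 m

-190118 m


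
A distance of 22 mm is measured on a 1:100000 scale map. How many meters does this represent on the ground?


ground = 22 mm * 100000 / 1000 = 2200.0 m

2200.0 m


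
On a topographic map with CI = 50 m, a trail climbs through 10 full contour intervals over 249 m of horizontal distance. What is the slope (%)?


elevation change = 10 * 50 = 500 m
slope = 500 / 249 * 100 = 200.8%

200.8%


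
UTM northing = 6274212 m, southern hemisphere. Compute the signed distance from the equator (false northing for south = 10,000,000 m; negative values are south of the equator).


For southern: actual = 6274212 - 10000000 = -3725788 m

-3725788 m


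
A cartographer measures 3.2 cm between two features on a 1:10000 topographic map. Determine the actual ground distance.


ground = 3.2 cm * 10000 / 100 = 320.0 m

320.0 m


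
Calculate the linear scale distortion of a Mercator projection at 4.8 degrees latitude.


SF = 1 / cos(4.8) = 1 / 0.996493 = 1.004

1.004


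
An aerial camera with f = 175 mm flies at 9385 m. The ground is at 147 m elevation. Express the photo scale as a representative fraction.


scale = f / (H - h) = 175 mm / 9238 m = 175 / 9238000 = 1:52789

1:52789


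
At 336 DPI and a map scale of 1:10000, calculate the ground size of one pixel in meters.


pixel_cm = 2.54 / 336 ≈ 0.00756 cm
ground = pixel_cm * 10000 / 100 = 2.54 * 10000 / (336 * 100) = 25400 / 33600 ≈ 0.76 m

0.76 m


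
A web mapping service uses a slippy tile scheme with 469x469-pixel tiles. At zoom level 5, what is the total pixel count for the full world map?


tiles per axis = 2^5 = 32
total tiles = 32^2 = 1024
pixels per axis = 32 * 469 = 15008
total pixels = 15008^2 = 225240064

225240064 pixels


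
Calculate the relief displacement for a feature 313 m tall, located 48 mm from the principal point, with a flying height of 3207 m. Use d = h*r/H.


d = h * r / H = 313 * 48 / 3207 = 4.68 mm

4.68 mm


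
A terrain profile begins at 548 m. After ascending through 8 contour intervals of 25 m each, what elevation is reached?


elevation = 548 + 8 * 25 = 748 m

748 m


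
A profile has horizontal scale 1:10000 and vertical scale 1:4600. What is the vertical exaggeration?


VE = horizontal_scale / vertical_scale = 10000 / 4600 ≈ 2.2

2.2x


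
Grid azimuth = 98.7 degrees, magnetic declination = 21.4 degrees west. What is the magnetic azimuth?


magnetic azimuth = grid azimuth - declination (east +ve)
mag_az = 98.7 - -21.4 = 120.1 degrees

120.1 degrees


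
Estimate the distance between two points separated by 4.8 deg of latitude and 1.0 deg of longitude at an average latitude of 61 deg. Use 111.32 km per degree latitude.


dlat_km = 4.8 * 111.32 = 534.336
dlon_km = 1.0 * 111.32 * cos(61) ≈ 53.969
dist = sqrt(534.336^2 + 53.969^2) ≈ 537.1 km

537.1 km


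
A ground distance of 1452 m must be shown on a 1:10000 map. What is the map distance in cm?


map_cm = 1452 * 100 / 10000 = 14.52 cm

14.52 cm


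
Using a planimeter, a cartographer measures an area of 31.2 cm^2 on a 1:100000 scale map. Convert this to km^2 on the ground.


ground_area = 31.2 * (100000/100)^2 = 31200000.0 m^2 = 31.2 km^2

31.2 km^2


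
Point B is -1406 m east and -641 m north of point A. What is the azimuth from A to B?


az = atan2(-1406, -641) = -114.5 deg
adjusted to 0-360: 245.5 degrees

245.5 degrees


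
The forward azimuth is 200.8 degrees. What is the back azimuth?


back azimuth = (200.8 + 180) mod 360 = 20.8 degrees

20.8 degrees


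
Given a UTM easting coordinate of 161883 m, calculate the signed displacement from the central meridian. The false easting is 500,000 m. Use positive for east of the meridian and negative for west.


displacement = 161883 - 500000 = -338117 m

-338117 m


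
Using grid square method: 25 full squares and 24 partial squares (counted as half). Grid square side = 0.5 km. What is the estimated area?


effective squares = 25 + 24 * 0.5 = 37.0
area = 37.0 * 0.25 = 9.25 km^2

9.25 km^2


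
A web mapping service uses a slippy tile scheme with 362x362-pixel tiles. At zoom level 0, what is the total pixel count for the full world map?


tiles per axis = 2^0 = 1
total tiles = 1^2 = 1
pixels per axis = 1 * 362 = 362
total pixels = 362^2 = 131044

131044 pixels


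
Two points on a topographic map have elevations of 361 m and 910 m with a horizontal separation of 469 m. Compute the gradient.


gradient = (910 - 361) / 469 = 549 / 469 = 1.1706

1.1706


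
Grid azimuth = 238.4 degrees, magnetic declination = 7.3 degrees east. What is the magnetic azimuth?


magnetic azimuth = grid azimuth - declination (east +ve)
mag_az = 238.4 - 7.3 = 231.1 degrees

231.1 degrees


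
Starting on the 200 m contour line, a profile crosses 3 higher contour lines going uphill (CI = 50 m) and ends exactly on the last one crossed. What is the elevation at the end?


elevation = 200 + 3 * 50 = 350 m

350 m


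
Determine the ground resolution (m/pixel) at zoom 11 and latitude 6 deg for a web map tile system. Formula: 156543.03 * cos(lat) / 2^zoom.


res = 156543.03 * cos(6) / 2^11 = 156543.03 * 0.9945219 / 2048 = 76.02 m/pixel

76.02 m/pixel


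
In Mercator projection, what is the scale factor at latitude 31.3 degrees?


SF = 1 / cos(31.3) = 1 / 0.854459 = 1.17

1.17


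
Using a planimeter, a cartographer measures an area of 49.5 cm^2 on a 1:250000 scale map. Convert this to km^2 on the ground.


ground_area = 49.5 * (250000/100)^2 = 309375000.0 m^2 = 309.375 km^2

309.375 km^2


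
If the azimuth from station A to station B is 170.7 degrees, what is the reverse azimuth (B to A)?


back azimuth = (170.7 + 180) mod 360 = 350.7 degrees

350.7 degrees


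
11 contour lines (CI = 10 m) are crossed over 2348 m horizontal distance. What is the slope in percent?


elevation change = 11 * 10 = 110 m
slope = 110 / 2348 * 100 = 4.7%

4.7%


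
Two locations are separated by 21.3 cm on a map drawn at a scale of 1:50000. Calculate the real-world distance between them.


ground = 21.3 cm * 50000 / 100 = 10650.0 m = 10.65 km

10.65 km


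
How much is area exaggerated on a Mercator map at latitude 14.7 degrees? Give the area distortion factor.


area_distortion = 1/cos^2(14.7) = 1.069

1.069


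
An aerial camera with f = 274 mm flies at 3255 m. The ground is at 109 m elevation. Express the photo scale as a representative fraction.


scale = f / (H - h) = 274 mm / 3146 m = 274 / 3146000 = 1:11482

1:11482


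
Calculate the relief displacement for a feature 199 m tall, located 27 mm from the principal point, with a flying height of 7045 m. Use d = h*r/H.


d = h * r / H = 199 * 27 / 7045 = 0.76 mm

0.76 mm


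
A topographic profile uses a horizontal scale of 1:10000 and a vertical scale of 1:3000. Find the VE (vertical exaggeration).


VE = horizontal_scale / vertical_scale = 10000 / 3000 ≈ 3.3

3.3x


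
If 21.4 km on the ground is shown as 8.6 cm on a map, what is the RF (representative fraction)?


ground = 21.4 km = 2140000 cm; RF denominator = ground / map = 2140000 / 8.6 ≈ 248837; RF = 1:248837

1:248837


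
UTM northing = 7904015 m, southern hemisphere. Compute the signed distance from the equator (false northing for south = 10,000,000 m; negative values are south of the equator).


For southern: actual = 7904015 - 10000000 = -2095985 m

-2095985 m


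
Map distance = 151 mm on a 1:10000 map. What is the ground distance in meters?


ground = 151 mm * 10000 / 1000 = 1510.0 m

1510.0 m


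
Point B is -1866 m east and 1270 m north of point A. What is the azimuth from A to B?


az = atan2(-1866, 1270) = -55.8 deg
adjusted to 0-360: 304.2 degrees

304.2 degrees


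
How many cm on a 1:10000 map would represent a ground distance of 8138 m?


map_cm = 8138 * 100 / 10000 = 81.38 cm

81.38 cm


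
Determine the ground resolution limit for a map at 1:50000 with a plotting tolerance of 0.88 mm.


ground = 0.88 mm * 50000 / 1000 = 44.0 m

44.0 m


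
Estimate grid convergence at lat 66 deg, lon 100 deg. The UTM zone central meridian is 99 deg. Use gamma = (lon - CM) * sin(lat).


gamma = (100 - 99) * sin(66) = 1 * 0.913545 = 0.914 degrees

0.914 degrees


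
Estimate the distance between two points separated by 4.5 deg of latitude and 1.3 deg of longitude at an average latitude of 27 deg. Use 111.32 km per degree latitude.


dlat_km = 4.5 * 111.32 = 500.94
dlon_km = 1.3 * 111.32 * cos(27) ≈ 128.943
dist = sqrt(500.94^2 + 128.943^2) ≈ 517.3 km

517.3 km


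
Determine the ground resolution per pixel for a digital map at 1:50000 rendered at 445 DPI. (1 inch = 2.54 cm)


pixel_cm = 2.54 / 445 ≈ 0.005708 cm
ground = pixel_cm * 50000 / 100 = 2.54 * 50000 / (445 * 100) = 127000 / 44500 ≈ 2.85 m

2.85 m


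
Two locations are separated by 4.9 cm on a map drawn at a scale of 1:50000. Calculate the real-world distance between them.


ground = 4.9 cm * 50000 / 100 = 2450.0 m = 2.45 km

2.45 km


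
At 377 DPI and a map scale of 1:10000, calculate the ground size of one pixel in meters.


pixel_cm = 2.54 / 377 ≈ 0.006737 cm
ground = pixel_cm * 10000 / 100 = 2.54 * 10000 / (377 * 100) = 25400 / 37700 ≈ 0.67 m

0.67 m


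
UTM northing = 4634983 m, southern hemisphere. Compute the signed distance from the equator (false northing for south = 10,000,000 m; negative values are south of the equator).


For southern: actual = 4634983 - 10000000 = -5365017 m

-5365017 m


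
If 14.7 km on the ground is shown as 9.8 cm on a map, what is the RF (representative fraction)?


ground = 14.7 km = 1470000 cm; RF denominator = ground / map = 1470000 / 9.8 = 150000; RF = 1:150000

1:150000


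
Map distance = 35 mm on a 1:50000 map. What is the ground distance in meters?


ground = 35 mm * 50000 / 1000 = 1750.0 m

1750.0 m


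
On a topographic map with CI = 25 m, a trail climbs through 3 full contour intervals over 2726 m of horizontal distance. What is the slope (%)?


elevation change = 3 * 25 = 75 m
slope = 75 / 2726 * 100 = 2.8%

2.8%


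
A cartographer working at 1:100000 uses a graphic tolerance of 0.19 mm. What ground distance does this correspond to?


ground = 0.19 mm * 100000 / 1000 = 19.0 m

19.0 m


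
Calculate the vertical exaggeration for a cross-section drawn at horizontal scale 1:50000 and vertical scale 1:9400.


VE = horizontal_scale / vertical_scale = 50000 / 9400 ≈ 5.3

5.3x


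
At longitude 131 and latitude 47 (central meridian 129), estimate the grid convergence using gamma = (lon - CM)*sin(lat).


gamma = (131 - 129) * sin(47) = 2 * 0.731354 = 1.463 degrees

1.463 degrees


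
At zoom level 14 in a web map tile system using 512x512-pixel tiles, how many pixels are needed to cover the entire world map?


tiles per axis = 2^14 = 16384
total tiles = 16384^2 = 268435456
pixels per axis = 16384 * 512 = 8388608
total pixels = 8388608^2 = 70368744177664

70368744177664 pixels


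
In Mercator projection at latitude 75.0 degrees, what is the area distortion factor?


area_distortion = 1/cos^2(75.0) = 14.928

14.928


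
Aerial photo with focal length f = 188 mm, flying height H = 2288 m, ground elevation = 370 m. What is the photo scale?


scale = f / (H - h) = 188 mm / 1918 m = 188 / 1918000 = 1:10202

1:10202


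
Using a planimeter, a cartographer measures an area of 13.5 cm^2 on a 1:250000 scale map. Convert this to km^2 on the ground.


ground_area = 13.5 * (250000/100)^2 = 84375000.0 m^2 = 84.375 km^2

84.375 km^2


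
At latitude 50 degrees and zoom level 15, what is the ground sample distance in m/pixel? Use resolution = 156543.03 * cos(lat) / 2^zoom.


res = 156543.03 * cos(50) / 2^15 = 156543.03 * 0.64278761 / 32768 = 3.07 m/pixel

3.07 m/pixel


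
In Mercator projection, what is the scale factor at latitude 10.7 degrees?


SF = 1 / cos(10.7) = 1 / 0.982613 = 1.018

1.018


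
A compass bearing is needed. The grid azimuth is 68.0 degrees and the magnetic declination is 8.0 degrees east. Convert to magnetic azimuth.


magnetic azimuth = grid azimuth - declination (east +ve)
mag_az = 68.0 - 8.0 = 60.0 degrees

60.0 degrees


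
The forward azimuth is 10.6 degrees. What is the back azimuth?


back azimuth = (10.6 + 180) mod 360 = 190.6 degrees

190.6 degrees


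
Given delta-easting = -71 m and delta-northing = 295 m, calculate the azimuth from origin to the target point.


az = atan2(-71, 295) = -13.5 deg
adjusted to 0-360: 346.5 degrees

346.5 degrees


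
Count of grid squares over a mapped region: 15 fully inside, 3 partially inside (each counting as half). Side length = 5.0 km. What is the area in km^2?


effective squares = 15 + 3 * 0.5 = 16.5
area = 16.5 * 25.0 = 412.5 km^2

412.5 km^2


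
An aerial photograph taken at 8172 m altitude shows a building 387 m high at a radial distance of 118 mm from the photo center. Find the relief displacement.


d = h * r / H = 387 * 118 / 8172 = 5.59 mm

5.59 mm


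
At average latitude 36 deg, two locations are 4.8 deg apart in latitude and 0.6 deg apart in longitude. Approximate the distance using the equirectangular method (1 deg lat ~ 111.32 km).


dlat_km = 4.8 * 111.32 = 534.336
dlon_km = 0.6 * 111.32 * cos(36) ≈ 54.036
dist = sqrt(534.336^2 + 54.036^2) ≈ 537.1 km

537.1 km


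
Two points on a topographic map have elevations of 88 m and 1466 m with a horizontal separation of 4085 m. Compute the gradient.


gradient = (1466 - 88) / 4085 = 1378 / 4085 = 0.3373

0.3373


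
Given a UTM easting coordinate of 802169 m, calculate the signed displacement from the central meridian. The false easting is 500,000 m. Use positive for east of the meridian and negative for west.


displacement = 802169 - 500000 = 302169 m

302169 m


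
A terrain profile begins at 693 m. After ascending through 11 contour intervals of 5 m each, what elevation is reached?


elevation = 693 + 11 * 5 = 748 m

748 m


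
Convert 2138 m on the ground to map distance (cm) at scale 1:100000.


map_cm = 2138 * 100 / 100000 = 2.138 cm ≈ 2.14 cm

2.14 cm


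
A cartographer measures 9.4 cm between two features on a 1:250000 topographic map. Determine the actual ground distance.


ground = 9.4 cm * 250000 / 100 = 23500.0 m = 23.5 km

23.5 km


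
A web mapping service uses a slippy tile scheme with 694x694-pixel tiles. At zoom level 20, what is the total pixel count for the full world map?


tiles per axis = 2^20 = 1048576
total tiles = 1048576^2 = 1099511627776
pixels per axis = 1048576 * 694 = 727711744
total pixels = 727711744^2 = 529564382355521536

529564382355521536 pixels


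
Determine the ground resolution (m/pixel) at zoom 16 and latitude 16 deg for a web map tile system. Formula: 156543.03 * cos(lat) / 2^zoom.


res = 156543.03 * cos(16) / 2^16 = 156543.03 * 0.9612617 / 65536 = 2.3 m/pixel

2.3 m/pixel


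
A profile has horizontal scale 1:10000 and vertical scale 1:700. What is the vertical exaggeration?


VE = horizontal_scale / vertical_scale = 10000 / 700 ≈ 14.3

14.3x


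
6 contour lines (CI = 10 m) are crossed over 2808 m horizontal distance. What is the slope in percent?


elevation change = 6 * 10 = 60 m
slope = 60 / 2808 * 100 = 2.1%

2.1%


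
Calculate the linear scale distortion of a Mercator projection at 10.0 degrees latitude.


SF = 1 / cos(10.0) = 1 / 0.984808 = 1.015

1.015


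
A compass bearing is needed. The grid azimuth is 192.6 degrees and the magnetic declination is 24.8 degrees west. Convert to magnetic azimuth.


magnetic azimuth = grid azimuth - declination (east +ve)
mag_az = 192.6 - -24.8 = 217.4 degrees

217.4 degrees


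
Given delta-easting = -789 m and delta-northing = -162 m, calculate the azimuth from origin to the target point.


az = atan2(-789, -162) = -101.6 deg
adjusted to 0-360: 258.4 degrees

258.4 degrees


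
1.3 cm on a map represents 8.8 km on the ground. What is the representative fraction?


ground = 8.8 km = 880000 cm; RF denominator = ground / map = 880000 / 1.3 ≈ 676923; RF = 1:676923

1:676923


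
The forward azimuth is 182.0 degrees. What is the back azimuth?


back azimuth = (182.0 + 180) mod 360 = 2.0 degrees

2.0 degrees


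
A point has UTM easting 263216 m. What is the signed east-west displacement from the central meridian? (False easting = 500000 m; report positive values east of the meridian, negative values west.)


displacement = 263216 - 500000 = -236784 m

-236784 m


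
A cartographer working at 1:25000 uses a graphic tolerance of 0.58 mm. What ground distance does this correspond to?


ground = 0.58 mm * 25000 / 1000 = 14.5 m

14.5 m


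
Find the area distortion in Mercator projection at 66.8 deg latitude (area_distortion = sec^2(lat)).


area_distortion = 1/cos^2(66.8) = 6.444

6.444


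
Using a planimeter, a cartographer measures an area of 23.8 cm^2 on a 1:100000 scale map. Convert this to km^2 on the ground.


ground_area = 23.8 * (100000/100)^2 = 23800000.0 m^2 = 23.8 km^2

23.8 km^2


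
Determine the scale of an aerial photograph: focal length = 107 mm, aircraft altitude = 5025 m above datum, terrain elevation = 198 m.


scale = f / (H - h) = 107 mm / 4827 m = 107 / 4827000 = 1:45112

1:45112


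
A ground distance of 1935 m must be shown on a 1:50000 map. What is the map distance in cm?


map_cm = 1935 * 100 / 50000 = 3.87 cm

3.87 cm


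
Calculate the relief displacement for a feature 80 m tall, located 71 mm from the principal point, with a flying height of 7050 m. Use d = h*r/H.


d = h * r / H = 80 * 71 / 7050 = 0.81 mm

0.81 mm


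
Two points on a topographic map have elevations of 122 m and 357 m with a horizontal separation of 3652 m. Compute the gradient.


gradient = (357 - 122) / 3652 = 235 / 3652 = 0.0643

0.0643


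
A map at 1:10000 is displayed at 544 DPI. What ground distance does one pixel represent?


pixel_cm = 2.54 / 544 ≈ 0.004669 cm
ground = pixel_cm * 10000 / 100 = 2.54 * 10000 / (544 * 100) = 25400 / 54400 ≈ 0.47 m

0.47 m


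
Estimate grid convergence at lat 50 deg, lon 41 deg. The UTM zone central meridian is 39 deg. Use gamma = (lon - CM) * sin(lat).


gamma = (41 - 39) * sin(50) = 2 * 0.766044 = 1.532 degrees

1.532 degrees


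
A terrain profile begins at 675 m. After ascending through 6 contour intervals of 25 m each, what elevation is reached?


elevation = 675 + 6 * 25 = 825 m

825 m


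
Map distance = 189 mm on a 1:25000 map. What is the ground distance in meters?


ground = 189 mm * 25000 / 1000 = 4725.0 m

4725.0 m


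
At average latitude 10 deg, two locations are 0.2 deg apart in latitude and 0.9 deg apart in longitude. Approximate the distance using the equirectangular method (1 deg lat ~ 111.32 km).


dlat_km = 0.2 * 111.32 = 22.264
dlon_km = 0.9 * 111.32 * cos(10) ≈ 98.666
dist = sqrt(22.264^2 + 98.666^2) ≈ 101.1 km

101.1 km


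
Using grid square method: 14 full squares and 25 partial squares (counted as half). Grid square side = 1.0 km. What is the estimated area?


effective squares = 14 + 25 * 0.5 = 26.5
area = 26.5 * 1.0 = 26.5 km^2

26.5 km^2


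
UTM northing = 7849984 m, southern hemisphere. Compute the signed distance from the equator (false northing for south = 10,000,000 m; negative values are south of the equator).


For southern: actual = 7849984 - 10000000 = -2150016 m

-2150016 m


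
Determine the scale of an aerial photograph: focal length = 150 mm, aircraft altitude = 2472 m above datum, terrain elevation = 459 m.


scale = f / (H - h) = 150 mm / 2013 m = 150 / 2013000 = 1:13420

1:13420


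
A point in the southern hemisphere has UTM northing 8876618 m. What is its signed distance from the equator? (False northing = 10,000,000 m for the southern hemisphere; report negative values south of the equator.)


For southern: actual = 8876618 - 10000000 = -1123382 m

-1123382 m


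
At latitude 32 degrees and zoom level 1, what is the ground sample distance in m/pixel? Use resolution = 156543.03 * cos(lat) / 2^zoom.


res = 156543.03 * cos(32) / 2^1 = 156543.03 * 0.8480481 / 2 = 66378.01 m/pixel

66378.01 m/pixel


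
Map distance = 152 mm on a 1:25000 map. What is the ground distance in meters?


ground = 152 mm * 25000 / 1000 = 3800.0 m

3800.0 m


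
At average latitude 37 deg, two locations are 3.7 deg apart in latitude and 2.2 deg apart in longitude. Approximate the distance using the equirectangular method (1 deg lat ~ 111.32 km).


dlat_km = 3.7 * 111.32 = 411.884
dlon_km = 2.2 * 111.32 * cos(37) ≈ 195.589
dist = sqrt(411.884^2 + 195.589^2) ≈ 456.0 km

456.0 km


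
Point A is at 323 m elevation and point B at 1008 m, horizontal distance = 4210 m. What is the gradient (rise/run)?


gradient = (1008 - 323) / 4210 = 685 / 4210 = 0.1627

0.1627


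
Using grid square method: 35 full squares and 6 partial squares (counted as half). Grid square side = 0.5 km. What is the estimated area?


effective squares = 35 + 6 * 0.5 = 38.0
area = 38.0 * 0.25 = 9.5 km^2

9.5 km^2


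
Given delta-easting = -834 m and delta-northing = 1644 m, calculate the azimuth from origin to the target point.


az = atan2(-834, 1644) = -26.9 deg
adjusted to 0-360: 333.1 degrees

333.1 degrees


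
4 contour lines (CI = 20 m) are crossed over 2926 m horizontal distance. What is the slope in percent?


elevation change = 4 * 20 = 80 m
slope = 80 / 2926 * 100 = 2.7%

2.7%


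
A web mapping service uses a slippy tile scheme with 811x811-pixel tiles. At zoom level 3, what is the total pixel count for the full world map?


tiles per axis = 2^3 = 8
total tiles = 8^2 = 64
pixels per axis = 8 * 811 = 6488
total pixels = 6488^2 = 42094144

42094144 pixels


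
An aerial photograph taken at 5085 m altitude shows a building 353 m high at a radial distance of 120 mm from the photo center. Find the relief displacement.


d = h * r / H = 353 * 120 / 5085 = 8.33 mm

8.33 mm


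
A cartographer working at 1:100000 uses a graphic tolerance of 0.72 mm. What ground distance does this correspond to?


ground = 0.72 mm * 100000 / 1000 = 72.0 m

72.0 m


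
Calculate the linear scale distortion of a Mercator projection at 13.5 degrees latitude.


SF = 1 / cos(13.5) = 1 / 0.97237 = 1.028

1.028


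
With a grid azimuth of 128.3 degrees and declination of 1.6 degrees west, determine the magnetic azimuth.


magnetic azimuth = grid azimuth - declination (east +ve)
mag_az = 128.3 - -1.6 = 129.9 degrees

129.9 degrees


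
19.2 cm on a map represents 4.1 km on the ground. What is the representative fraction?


ground = 4.1 km = 410000 cm; RF denominator = ground / map = 410000 / 19.2 ≈ 21354; RF = 1:21354

1:21354


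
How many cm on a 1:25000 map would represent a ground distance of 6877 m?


map_cm = 6877 * 100 / 25000 = 27.508 cm ≈ 27.51 cm

27.51 cm


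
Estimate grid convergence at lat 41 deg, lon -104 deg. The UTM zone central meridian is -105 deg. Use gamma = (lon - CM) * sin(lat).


gamma = (-104 - -105) * sin(41) = 1 * 0.656059 = 0.656 degrees

0.656 degrees


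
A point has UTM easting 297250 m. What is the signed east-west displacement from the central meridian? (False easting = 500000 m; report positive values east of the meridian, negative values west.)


displacement = 297250 - 500000 = -202750 m

-202750 m


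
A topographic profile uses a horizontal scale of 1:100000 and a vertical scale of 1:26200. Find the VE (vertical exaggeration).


VE = horizontal_scale / vertical_scale = 100000 / 26200 ≈ 3.8

3.8x


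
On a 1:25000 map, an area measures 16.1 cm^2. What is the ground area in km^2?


ground_area = 16.1 * (25000/100)^2 = 1006250.0 m^2 = 1.00625 km^2 ≈ 1.006 km^2

1.006 km^2


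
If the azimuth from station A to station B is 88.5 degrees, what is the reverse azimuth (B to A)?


back azimuth = (88.5 + 180) mod 360 = 268.5 degrees

268.5 degrees


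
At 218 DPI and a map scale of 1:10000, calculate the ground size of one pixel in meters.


pixel_cm = 2.54 / 218 ≈ 0.011651 cm
ground = pixel_cm * 10000 / 100 = 2.54 * 10000 / (218 * 100) = 25400 / 21800 ≈ 1.17 m

1.17 m


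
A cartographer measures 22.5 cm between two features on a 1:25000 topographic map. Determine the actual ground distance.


ground = 22.5 cm * 25000 / 100 = 5625.0 m = 5.625 km

5.625 km


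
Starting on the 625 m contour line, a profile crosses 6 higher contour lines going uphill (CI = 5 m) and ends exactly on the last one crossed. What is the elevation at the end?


elevation = 625 + 6 * 5 = 655 m

655 m


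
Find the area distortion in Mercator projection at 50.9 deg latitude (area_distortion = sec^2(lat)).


area_distortion = 1/cos^2(50.9) = 2.514

2.514


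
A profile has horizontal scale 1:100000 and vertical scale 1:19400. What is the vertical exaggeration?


VE = horizontal_scale / vertical_scale = 100000 / 19400 ≈ 5.2

5.2x


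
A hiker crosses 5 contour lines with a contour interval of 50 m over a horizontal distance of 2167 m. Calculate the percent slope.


elevation change = 5 * 50 = 250 m
slope = 250 / 2167 * 100 = 11.5%

11.5%


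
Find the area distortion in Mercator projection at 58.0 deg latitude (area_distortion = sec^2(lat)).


area_distortion = 1/cos^2(58.0) = 3.561

3.561


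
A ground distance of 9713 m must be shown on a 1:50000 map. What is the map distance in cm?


map_cm = 9713 * 100 / 50000 = 19.426 cm ≈ 19.43 cm

19.43 cm


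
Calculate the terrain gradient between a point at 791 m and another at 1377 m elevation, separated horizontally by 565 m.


gradient = (1377 - 791) / 565 = 586 / 565 = 1.0372

1.0372


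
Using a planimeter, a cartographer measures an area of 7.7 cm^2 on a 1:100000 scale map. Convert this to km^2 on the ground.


ground_area = 7.7 * (100000/100)^2 = 7700000.0 m^2 = 7.7 km^2

7.7 km^2


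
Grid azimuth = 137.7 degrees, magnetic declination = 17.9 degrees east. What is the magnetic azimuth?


magnetic azimuth = grid azimuth - declination (east +ve)
mag_az = 137.7 - 17.9 = 119.8 degrees

119.8 degrees
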